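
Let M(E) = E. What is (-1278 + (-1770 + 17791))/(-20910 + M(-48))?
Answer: -14743/20958 ≈ -0.70345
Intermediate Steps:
(-1278 + (-1770 + 17791))/(-20910 + M(-48)) = (-1278 + (-1770 + 17791))/(-20910 - 48) = (-1278 + 16021)/(-20958) = 14743*(-1/20958) = -14743/20958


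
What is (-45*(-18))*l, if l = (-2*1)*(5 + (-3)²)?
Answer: -22680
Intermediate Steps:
l = -28 (l = -2*(5 + 9) = -2*14 = -28)
(-45*(-18))*l = -45*(-18)*(-28) = 810*(-28) = -22680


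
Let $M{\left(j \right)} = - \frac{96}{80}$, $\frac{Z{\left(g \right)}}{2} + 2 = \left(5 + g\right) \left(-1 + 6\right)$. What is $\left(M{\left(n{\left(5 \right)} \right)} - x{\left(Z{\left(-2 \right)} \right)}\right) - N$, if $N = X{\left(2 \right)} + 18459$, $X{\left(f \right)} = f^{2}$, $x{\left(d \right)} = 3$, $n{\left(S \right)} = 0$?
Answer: $- \frac{92336}{5} \approx -18467.0$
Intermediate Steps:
$Z{\left(g \right)} = 46 + 10 g$ ($Z{\left(g \right)} = -4 + 2 \left(5 + g\right) \left(-1 + 6\right) = -4 + 2 \left(5 + g\right) 5 = -4 + 2 \left(25 + 5 g\right) = -4 + \left(50 + 10 g\right) = 46 + 10 g$)
$M{\left(j \right)} = - \frac{6}{5}$ ($M{\left(j \right)} = \left(-96\right) \frac{1}{80} = - \frac{6}{5}$)
$N = 18463$ ($N = 2^{2} + 18459 = 4 + 18459 = 18463$)
$\left(M{\left(n{\left(5 \right)} \right)} - x{\left(Z{\left(-2 \right)} \right)}\right) - N = \left(- \frac{6}{5} - 3\right) - 18463 = - \frac{21}{5} - 18463 = - \frac{92336}{5}$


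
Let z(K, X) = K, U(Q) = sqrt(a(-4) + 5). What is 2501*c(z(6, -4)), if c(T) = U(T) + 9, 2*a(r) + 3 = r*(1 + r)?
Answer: 22509 + 2501*sqrt(38)/2 ≈ 30218.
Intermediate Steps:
a(r) = -3/2 + r*(1 + r)/2 (a(r) = -3/2 + (r*(1 + r))/2 = -3/2 + r*(1 + r)/2)
U(Q) = sqrt(38)/2 (U(Q) = sqrt((-3/2 + (1/2)*(-4) + (1/2)*(-4)**2) + 5) = sqrt((-3/2 - 2 + (1/2)*16) + 5) = sqrt((-3/2 - 2 + 8) + 5) = sqrt(9/2 + 5) = sqrt(19/2) = sqrt(38)/2)
c(T) = 9 + sqrt(38)/2 (c(T) = sqrt(38)/2 + 9 = 9 + sqrt(38)/2)
2501*c(z(6, -4)) = 2501*(9 + sqrt(38)/2) = 22509 + 2501*sqrt(38)/2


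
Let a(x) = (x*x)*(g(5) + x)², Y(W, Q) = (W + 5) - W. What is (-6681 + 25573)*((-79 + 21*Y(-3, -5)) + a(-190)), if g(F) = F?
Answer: 23341491561192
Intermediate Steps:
Y(W, Q) = 5 (Y(W, Q) = (5 + W) - W = 5)
a(x) = x²*(5 + x)² (a(x) = (x*x)*(5 + x)² = x²*(5 + x)²)
(-6681 + 25573)*((-79 + 21*Y(-3, -5)) + a(-190)) = (-6681 + 25573)*((-79 + 21*5) + (-190)²*(5 - 190)²) = 18892*((-79 + 105) + 36100*(-185)²) = 18892*(26 + 36100*34225) = 18892*(26 + 1235522500) = 18892*1235522526 = 23341491561192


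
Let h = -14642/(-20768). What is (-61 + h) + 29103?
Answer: 301579449/10384 ≈ 29043.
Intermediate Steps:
h = 7321/10384 (h = -14642*(-1/20768) = 7321/10384 ≈ 0.70503)
(-61 + h) + 29103 = (-61 + 7321/10384) + 29103 = -626103/10384 + 29103 = 301579449/10384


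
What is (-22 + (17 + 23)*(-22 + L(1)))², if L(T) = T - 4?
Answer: 1044484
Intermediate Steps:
L(T) = -4 + T
(-22 + (17 + 23)*(-22 + L(1)))² = (-22 + (17 + 23)*(-22 + (-4 + 1)))² = (-22 + 40*(-22 - 3))² = (-22 + 40*(-25))² = (-22 - 1000)² = (-1022)² = 1044484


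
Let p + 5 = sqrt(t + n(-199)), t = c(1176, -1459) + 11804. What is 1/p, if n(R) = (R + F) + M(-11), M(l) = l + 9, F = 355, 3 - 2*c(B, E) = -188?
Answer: 10/24057 + sqrt(48214)/24057 ≈ 0.0095430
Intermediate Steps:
c(B, E) = 191/2 (c(B, E) = 3/2 - 1/2*(-188) = 3/2 + 94 = 191/2)
M(l) = 9 + l
n(R) = 353 + R (n(R) = (R + 355) + (9 - 11) = (355 + R) - 2 = 353 + R)
t = 23799/2 (t = 191/2 + 11804 = 23799/2 ≈ 11900.)
p = -5 + sqrt(48214)/2 (p = -5 + sqrt(23799/2 + (353 - 199)) = -5 + sqrt(23799/2 + 154) = -5 + sqrt(24107/2) = -5 + sqrt(48214)/2 ≈ 104.79)
1/p = 1/(-5 + sqrt(48214)/2)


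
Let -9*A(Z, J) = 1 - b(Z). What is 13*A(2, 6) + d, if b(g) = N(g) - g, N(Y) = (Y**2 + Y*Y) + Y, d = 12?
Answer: 199/9 ≈ 22.111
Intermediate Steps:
N(Y) = Y + 2*Y**2 (N(Y) = (Y**2 + Y**2) + Y = 2*Y**2 + Y = Y + 2*Y**2)
b(g) = -g + g*(1 + 2*g) (b(g) = g*(1 + 2*g) - g = -g + g*(1 + 2*g))
A(Z, J) = -1/9 + 2*Z**2/9 (A(Z, J) = -(1 - 2*Z**2)/9 = -1/9 + 2*Z**2/9)
13*A(2, 6) + d = 13*(-1/9 + (2/9)*2**2) + 12 = 13*(-1/9 + (2/9)*4) + 12 = 13*(-1/9 + 8/9) + 12 = 13*(7/9) + 12 = 91/9 + 12 = 199/9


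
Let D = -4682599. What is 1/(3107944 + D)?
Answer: -1/1574655 ≈ -6.3506e-7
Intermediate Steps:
1/(3107944 + D) = 1/(3107944 - 4682599) = 1/(-1574655) = -1/1574655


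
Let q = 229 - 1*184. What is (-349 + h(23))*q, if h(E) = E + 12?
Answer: -14130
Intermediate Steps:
q = 45 (q = 229 - 184 = 45)
h(E) = 12 + E
(-349 + h(23))*q = (-349 + (12 + 23))*45 = (-349 + 35)*45 = -314*45 = -14130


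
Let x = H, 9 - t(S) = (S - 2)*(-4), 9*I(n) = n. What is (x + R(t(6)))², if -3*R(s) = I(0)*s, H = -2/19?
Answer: 4/361 ≈ 0.011080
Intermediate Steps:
I(n) = n/9
H = -2/19 (H = -2*1/19 = -2/19 ≈ -0.10526)
t(S) = 1 + 4*S (t(S) = 9 - (S - 2)*(-4) = 9 - (-2 + S)*(-4) = 9 - (8 - 4*S) = 9 + (-8 + 4*S) = 1 + 4*S)
R(s) = 0 (R(s) = -(⅑)*0*s/3 = -0*s = -⅓*0 = 0)
x = -2/19 ≈ -0.10526
(x + R(t(6)))² = (-2/19 + 0)² = (-2/19)² = 4/361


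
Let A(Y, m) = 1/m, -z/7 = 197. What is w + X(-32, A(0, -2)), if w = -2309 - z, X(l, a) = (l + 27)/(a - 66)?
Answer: -123680/133 ≈ -929.92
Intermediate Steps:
z = -1379 (z = -7*197 = -1379)
X(l, a) = (27 + l)/(-66 + a)
w = -930 (w = -2309 - 1*(-1379) = -2309 + 1379 = -930)
w + X(-32, A(0, -2)) = -930 + (27 - 32)/(-66 + 1/(-2)) = -930 - 5/(-66 - 1/2) = -930 - 5/(-133/2) = -930 - 2/133*(-5) = -930 + 10/133 = -123680/133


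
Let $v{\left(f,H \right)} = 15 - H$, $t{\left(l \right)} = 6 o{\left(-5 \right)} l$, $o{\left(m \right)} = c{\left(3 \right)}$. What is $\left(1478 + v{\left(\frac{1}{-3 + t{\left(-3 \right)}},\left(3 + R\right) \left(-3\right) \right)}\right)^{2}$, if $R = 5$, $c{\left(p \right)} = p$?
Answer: $2301289$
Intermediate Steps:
$o{\left(m \right)} = 3$
$t{\left(l \right)} = 18 l$ ($t{\left(l \right)} = 6 \cdot 3 l = 18 l$)
$\left(1478 + v{\left(\frac{1}{-3 + t{\left(-3 \right)}},\left(3 + R\right) \left(-3\right) \right)}\right)^{2} = \left(1478 - \left(-15 + \left(3 + 5\right) \left(-3\right)\right)\right)^{2} = \left(1478 - \left(-15 + 8 \left(-3\right)\right)\right)^{2} = \left(1478 + \left(15 - -24\right)\right)^{2} = \left(1478 + \left(15 + 24\right)\right)^{2} = \left(1478 + 39\right)^{2} = 1517^{2} = 2301289$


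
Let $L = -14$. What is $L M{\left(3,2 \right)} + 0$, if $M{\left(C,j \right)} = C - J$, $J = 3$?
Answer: $0$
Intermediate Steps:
$M{\left(C,j \right)} = -3 + C$ ($M{\left(C,j \right)} = C - 3 = -3 + C$)
$L M{\left(3,2 \right)} + 0 = - 14 \left(-3 + 3\right) + 0 = \left(-14\right) 0 + 0 = 0 + 0 = 0$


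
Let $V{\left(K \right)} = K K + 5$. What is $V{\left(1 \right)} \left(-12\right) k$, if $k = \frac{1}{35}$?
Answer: $- \frac{72}{35} \approx -2.0571$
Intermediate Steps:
$V{\left(K \right)} = 5 + K^{2}$ ($V{\left(K \right)} = K^{2} + 5 = 5 + K^{2}$)
$k = \frac{1}{35} \approx 0.028571$
$V{\left(1 \right)} \left(-12\right) k = \left(5 + 1^{2}\right) \left(-12\right) \frac{1}{35} = \left(5 + 1\right) \left(-12\right) \frac{1}{35} = 6 \left(-12\right) \frac{1}{35} = \left(-72\right) \frac{1}{35} = - \frac{72}{35}$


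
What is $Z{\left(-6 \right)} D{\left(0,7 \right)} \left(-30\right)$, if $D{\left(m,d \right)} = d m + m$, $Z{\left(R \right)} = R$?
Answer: $0$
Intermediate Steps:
$D{\left(m,d \right)} = m + d m$
$Z{\left(-6 \right)} D{\left(0,7 \right)} \left(-30\right) = - 6 \cdot 0 \left(1 + 7\right) \left(-30\right) = - 6 \cdot 0 \cdot 8 \left(-30\right) = \left(-6\right) 0 \left(-30\right) = 0 \left(-30\right) = 0$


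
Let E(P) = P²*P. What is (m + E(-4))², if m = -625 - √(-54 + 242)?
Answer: 474909 + 2756*√47 ≈ 4.9380e+5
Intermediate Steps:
m = -625 - 2*√47 (m = -625 - √188 = -625 - 2*√47 ≈ -638.71)
E(P) = P³
(m + E(-4))² = ((-625 - 2*√47) + (-4)³)² = ((-625 - 2*√47) - 64)² = (-689 - 2*√47)²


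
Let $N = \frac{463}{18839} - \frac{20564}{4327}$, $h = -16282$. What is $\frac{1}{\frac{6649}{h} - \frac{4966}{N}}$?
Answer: $\frac{6275112026190}{6588557286370481} \approx 0.00095243$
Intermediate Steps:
$N = - \frac{385401795}{81516353}$ ($N = 463 \cdot \frac{1}{18839} - \frac{20564}{4327} = \frac{463}{18839} - \frac{20564}{4327} = - \frac{385401795}{81516353} \approx -4.7279$)
$\frac{1}{\frac{6649}{h} - \frac{4966}{N}} = \frac{1}{\frac{6649}{-16282} - \frac{4966}{- \frac{385401795}{81516353}}} = \frac{1}{6649 \left(- \frac{1}{16282}\right) - - \frac{404810208998}{385401795}} = \frac{1}{- \frac{6649}{16282} + \frac{404810208998}{385401795}} = \frac{1}{\frac{6588557286370481}{6275112026190}} = \frac{6275112026190}{6588557286370481}$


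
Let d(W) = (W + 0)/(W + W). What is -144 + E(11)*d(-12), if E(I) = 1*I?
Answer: -277/2 ≈ -138.50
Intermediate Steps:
d(W) = ½ (d(W) = W/((2*W)) = W*(1/(2*W)) = ½)
E(I) = I
-144 + E(11)*d(-12) = -144 + 11*(½) = -144 + 11/2 = -277/2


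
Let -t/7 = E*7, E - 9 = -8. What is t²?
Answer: 2401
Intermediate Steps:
E = 1 (E = 9 - 8 = 1)
t = -49 (t = -7*7 = -49)
t² = (-49)² = 2401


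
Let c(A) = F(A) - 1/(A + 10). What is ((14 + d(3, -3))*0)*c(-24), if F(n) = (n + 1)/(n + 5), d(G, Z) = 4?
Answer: 0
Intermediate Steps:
F(n) = (1 + n)/(5 + n)
c(A) = -1/(10 + A) + (1 + A)/(5 + A) (c(A) = (1 + A)/(5 + A) - 1/(A + 10) = (1 + A)/(5 + A) - 1/(10 + A) = -1/(10 + A) + (1 + A)/(5 + A))
((14 + d(3, -3))*0)*c(-24) = ((14 + 4)*0)*((5 + 9*(-24) - 24*(1 - 24))/((5 - 24)*(10 - 24))) = (18*0)*((5 - 216 - 24*(-23))/(-19*(-14))) = 0*(-1/19*(-1/14)*(5 - 216 + 552)) = 0*(-1/19*(-1/14)*341) = 0*(341/266) = 0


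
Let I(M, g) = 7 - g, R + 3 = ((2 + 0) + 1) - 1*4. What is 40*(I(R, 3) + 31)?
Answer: 1400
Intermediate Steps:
R = -4 (R = -3 + (((2 + 0) + 1) - 1*4) = -3 + ((2 + 1) - 4) = -3 + (3 - 4) = -3 - 1 = -4)
40*(I(R, 3) + 31) = 40*((7 - 1*3) + 31) = 40*((7 - 3) + 31) = 40*(4 + 31) = 40*35 = 1400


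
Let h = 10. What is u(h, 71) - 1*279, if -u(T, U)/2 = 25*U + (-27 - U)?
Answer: -3633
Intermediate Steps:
u(T, U) = 54 - 48*U (u(T, U) = -2*(25*U + (-27 - U)) = -2*(-27 + 24*U) = 54 - 48*U)
u(h, 71) - 1*279 = (54 - 48*71) - 1*279 = (54 - 3408) - 279 = -3354 - 279 = -3633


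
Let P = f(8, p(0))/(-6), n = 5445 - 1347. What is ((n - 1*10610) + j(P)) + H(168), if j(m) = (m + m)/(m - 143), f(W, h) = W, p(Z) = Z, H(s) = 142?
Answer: -2758202/433 ≈ -6370.0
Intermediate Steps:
n = 4098
P = -4/3 (P = 8/(-6) = 8*(-⅙) = -4/3 ≈ -1.3333)
j(m) = 2*m/(-143 + m) (j(m) = (2*m)/(-143 + m) = 2*m/(-143 + m))
((n - 1*10610) + j(P)) + H(168) = ((4098 - 1*10610) + 2*(-4/3)/(-143 - 4/3)) + 142 = ((4098 - 10610) + 2*(-4/3)/(-433/3)) + 142 = (-6512 + 2*(-4/3)*(-3/433)) + 142 = (-6512 + 8/433) + 142 = -2819688/433 + 142 = -2758202/433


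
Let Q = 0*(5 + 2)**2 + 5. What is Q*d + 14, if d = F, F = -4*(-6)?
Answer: 134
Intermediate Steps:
F = 24
Q = 5 (Q = 0*7**2 + 5 = 0*49 + 5 = 0 + 5 = 5)
d = 24
Q*d + 14 = 5*24 + 14 = 120 + 14 = 134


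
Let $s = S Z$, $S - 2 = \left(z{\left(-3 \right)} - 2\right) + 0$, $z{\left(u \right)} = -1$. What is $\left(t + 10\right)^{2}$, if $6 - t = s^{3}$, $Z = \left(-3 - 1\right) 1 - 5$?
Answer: $508369$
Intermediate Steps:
$S = -1$ ($S = 2 + \left(\left(-1 - 2\right) + 0\right) = 2 + \left(-3 + 0\right) = 2 - 3 = -1$)
$Z = -9$ ($Z = \left(-4\right) 1 - 5 = -4 - 5 = -9$)
$s = 9$ ($s = \left(-1\right) \left(-9\right) = 9$)
$t = -723$ ($t = 6 - 9^{3} = 6 - 729 = -723$)
$\left(t + 10\right)^{2} = \left(-723 + 10\right)^{2} = \left(-713\right)^{2} = 508369$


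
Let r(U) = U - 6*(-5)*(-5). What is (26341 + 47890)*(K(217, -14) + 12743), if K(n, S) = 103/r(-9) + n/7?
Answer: 150760414453/159 ≈ 9.4818e+8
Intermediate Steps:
r(U) = -150 + U (r(U) = U - (-30)*(-5) = U - 1*150 = U - 150 = -150 + U)
K(n, S) = -103/159 + n/7 (K(n, S) = 103/(-150 - 9) + n/7 = 103/(-159) + n*(⅐) = 103*(-1/159) + n/7 = -103/159 + n/7)
(26341 + 47890)*(K(217, -14) + 12743) = (26341 + 47890)*((-103/159 + (⅐)*217) + 12743) = 74231*((-103/159 + 31) + 12743) = 74231*(4826/159 + 12743) = 74231*(2030963/159) = 150760414453/159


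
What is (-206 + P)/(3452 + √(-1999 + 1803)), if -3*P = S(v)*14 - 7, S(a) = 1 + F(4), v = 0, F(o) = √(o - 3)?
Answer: -183819/2979125 + 1491*I/5958250 ≈ -0.061702 + 0.00025024*I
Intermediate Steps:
F(o) = √(-3 + o)
S(a) = 2 (S(a) = 1 + √(-3 + 4) = 1 + √1 = 1 + 1 = 2)
P = -7 (P = -(2*14 - 7)/3 = -(28 - 7)/3 = -⅓*21 = -7)
(-206 + P)/(3452 + √(-1999 + 1803)) = (-206 - 7)/(3452 + √(-1999 + 1803)) = -213/(3452 + √(-196)) = -213*(3452 - 14*I)/11916500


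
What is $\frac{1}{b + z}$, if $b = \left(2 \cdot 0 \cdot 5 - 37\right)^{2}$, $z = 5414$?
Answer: $\frac{1}{6783} \approx 0.00014743$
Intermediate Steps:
$b = 1369$ ($b = \left(0 \cdot 5 - 37\right)^{2} = \left(0 - 37\right)^{2} = \left(-37\right)^{2} = 1369$)
$\frac{1}{b + z} = \frac{1}{1369 + 5414} = \frac{1}{6783}$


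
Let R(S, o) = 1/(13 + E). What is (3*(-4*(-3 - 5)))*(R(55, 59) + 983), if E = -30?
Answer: 1604160/17 ≈ 94362.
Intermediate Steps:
R(S, o) = -1/17 (R(S, o) = 1/(13 - 30) = 1/(-17) = -1/17)
(3*(-4*(-3 - 5)))*(R(55, 59) + 983) = (3*(-4*(-3 - 5)))*(-1/17 + 983) = (3*(-4*(-8)))*(16710/17) = (3*32)*(16710/17) = 96*(16710/17) = 1604160/17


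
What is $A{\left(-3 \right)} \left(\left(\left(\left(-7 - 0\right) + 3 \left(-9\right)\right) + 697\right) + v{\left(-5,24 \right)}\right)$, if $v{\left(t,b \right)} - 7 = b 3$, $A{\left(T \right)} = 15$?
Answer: $11130$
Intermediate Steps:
$v{\left(t,b \right)} = 7 + 3 b$ ($v{\left(t,b \right)} = 7 + b 3 = 7 + 3 b$)
$A{\left(-3 \right)} \left(\left(\left(\left(-7 - 0\right) + 3 \left(-9\right)\right) + 697\right) + v{\left(-5,24 \right)}\right) = 15 \left(\left(\left(\left(-7 - 0\right) + 3 \left(-9\right)\right) + 697\right) + \left(7 + 3 \cdot 24\right)\right) = 15 \left(\left(\left(\left(-7 + 0\right) - 27\right) + 697\right) + \left(7 + 72\right)\right) = 15 \left(\left(\left(-7 - 27\right) + 697\right) + 79\right) = 15 \left(\left(-34 + 697\right) + 79\right) = 15 \left(663 + 79\right) = 15 \cdot 742 = 11130$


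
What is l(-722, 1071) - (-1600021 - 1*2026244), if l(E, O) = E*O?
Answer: 2853003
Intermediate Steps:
l(-722, 1071) - (-1600021 - 1*2026244) = -722*1071 - (-1600021 - 1*2026244) = -773262 - (-1600021 - 2026244) = -773262 - 1*(-3626265) = -773262 + 3626265 = 2853003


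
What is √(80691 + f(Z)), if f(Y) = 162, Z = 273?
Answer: √80853 ≈ 284.35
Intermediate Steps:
√(80691 + f(Z)) = √(80691 + 162) = √80853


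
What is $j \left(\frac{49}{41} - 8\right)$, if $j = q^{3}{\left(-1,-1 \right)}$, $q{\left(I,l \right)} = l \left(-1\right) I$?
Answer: $\frac{279}{41} \approx 6.8049$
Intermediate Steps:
$q{\left(I,l \right)} = - I l$ ($q{\left(I,l \right)} = - l I = - I l$)
$j = -1$ ($j = \left(\left(-1\right) \left(-1\right) \left(-1\right)\right)^{3} = \left(-1\right)^{3} = -1$)
$j \left(\frac{49}{41} - 8\right) = - (\frac{49}{41} - 8) = \left(-1\right) \left(- \frac{279}{41}\right) = \frac{279}{41}$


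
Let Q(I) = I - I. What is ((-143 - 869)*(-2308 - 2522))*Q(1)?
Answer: 0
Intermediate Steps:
Q(I) = 0
((-143 - 869)*(-2308 - 2522))*Q(1) = ((-143 - 869)*(-2308 - 2522))*0 = -1012*(-4830)*0 = 4887960*0 = 0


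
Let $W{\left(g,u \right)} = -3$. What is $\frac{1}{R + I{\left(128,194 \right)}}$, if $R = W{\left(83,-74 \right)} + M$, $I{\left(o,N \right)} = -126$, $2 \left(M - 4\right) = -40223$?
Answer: $- \frac{2}{40473} \approx -4.9416 \cdot 10^{-5}$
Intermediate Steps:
$M = - \frac{40215}{2}$ ($M = 4 + \frac{1}{2} \left(-40223\right) = 4 - \frac{40223}{2} = - \frac{40215}{2} \approx -20108.0$)
$R = - \frac{40221}{2}$ ($R = -3 - \frac{40215}{2} = - \frac{40221}{2} \approx -20111.0$)
$\frac{1}{R + I{\left(128,194 \right)}} = \frac{1}{- \frac{40221}{2} - 126} = \frac{1}{- \frac{40473}{2}} = - \frac{2}{40473}$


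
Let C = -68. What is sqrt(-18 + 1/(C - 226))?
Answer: I*sqrt(31758)/42 ≈ 4.243*I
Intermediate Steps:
sqrt(-18 + 1/(C - 226)) = sqrt(-18 + 1/(-68 - 226)) = sqrt(-18 + 1/(-294)) = sqrt(-18 - 1/294) = sqrt(-5293/294) = I*sqrt(31758)/42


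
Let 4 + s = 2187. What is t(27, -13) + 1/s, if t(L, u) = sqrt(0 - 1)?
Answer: 1/2183 + I ≈ 0.00045808 + 1.0*I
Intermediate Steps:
s = 2183 (s = -4 + 2187 = 2183)
t(L, u) = I (t(L, u) = sqrt(-1) = I)
t(27, -13) + 1/s = I + 1/2183 = 1/2183 + I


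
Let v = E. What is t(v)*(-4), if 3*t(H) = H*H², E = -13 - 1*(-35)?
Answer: -42592/3 ≈ -14197.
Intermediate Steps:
E = 22 (E = -13 + 35 = 22)
v = 22
t(H) = H³/3 (t(H) = (H*H²)/3 = H³/3)
t(v)*(-4) = ((⅓)*22³)*(-4) = ((⅓)*10648)*(-4) = (10648/3)*(-4) = -42592/3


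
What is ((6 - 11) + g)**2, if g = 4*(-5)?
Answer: 625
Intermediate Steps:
g = -20
((6 - 11) + g)**2 = ((6 - 11) - 20)**2 = (-5 - 20)**2 = (-25)**2 = 625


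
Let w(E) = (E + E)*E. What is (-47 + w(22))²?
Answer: 848241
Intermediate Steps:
w(E) = 2*E² (w(E) = (2*E)*E = 2*E²)
(-47 + w(22))² = (-47 + 2*22²)² = (-47 + 2*484)² = (-47 + 968)² = 921² = 848241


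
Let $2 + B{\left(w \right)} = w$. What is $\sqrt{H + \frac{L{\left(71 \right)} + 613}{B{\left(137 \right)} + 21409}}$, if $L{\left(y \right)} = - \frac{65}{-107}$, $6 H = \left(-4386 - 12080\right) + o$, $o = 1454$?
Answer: $\frac{i \sqrt{207741194144845}}{288151} \approx 50.02 i$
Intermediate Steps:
$B{\left(w \right)} = -2 + w$
$H = -2502$ ($H = \frac{\left(-4386 - 12080\right) + 1454}{6} = \frac{-16466 + 1454}{6} = \frac{1}{6} \left(-15012\right) = -2502$)
$L{\left(y \right)} = \frac{65}{107}$ ($L{\left(y \right)} = \left(-65\right) \left(- \frac{1}{107}\right) = \frac{65}{107}$)
$\sqrt{H + \frac{L{\left(71 \right)} + 613}{B{\left(137 \right)} + 21409}} = \sqrt{-2502 + \frac{\frac{65}{107} + 613}{\left(-2 + 137\right) + 21409}} = \sqrt{-2502 + \frac{65656}{107 \left(135 + 21409\right)}} = \sqrt{-2502 + \frac{65656}{107 \cdot 21544}} = \sqrt{-2502 + \frac{65656}{107} \cdot \frac{1}{21544}} = \sqrt{-2502 + \frac{8207}{288151}} = \sqrt{- \frac{720945595}{288151}} = \frac{i \sqrt{207741194144845}}{288151}$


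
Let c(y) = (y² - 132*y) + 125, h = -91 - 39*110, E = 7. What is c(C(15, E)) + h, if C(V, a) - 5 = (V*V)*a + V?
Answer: 2329229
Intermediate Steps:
C(V, a) = 5 + V + a*V² (C(V, a) = 5 + ((V*V)*a + V) = 5 + (V²*a + V) = 5 + (a*V² + V) = 5 + (V + a*V²) = 5 + V + a*V²)
h = -4381 (h = -91 - 4290 = -4381)
c(y) = 125 + y² - 132*y
c(C(15, E)) + h = (125 + (5 + 15 + 7*15²)² - 132*(5 + 15 + 7*15²)) - 4381 = (125 + (5 + 15 + 7*225)² - 132*(5 + 15 + 7*225)) - 4381 = (125 + (5 + 15 + 1575)² - 132*(5 + 15 + 1575)) - 4381 = (125 + 1595² - 132*1595) - 4381 = (125 + 2544025 - 210540) - 4381 = 2333610 - 4381 = 2329229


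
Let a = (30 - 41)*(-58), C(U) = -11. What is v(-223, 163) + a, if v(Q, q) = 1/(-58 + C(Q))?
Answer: 44021/69 ≈ 637.99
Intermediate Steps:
a = 638 (a = -11*(-58) = 638)
v(Q, q) = -1/69 (v(Q, q) = 1/(-58 - 11) = 1/(-69) = -1/69)
v(-223, 163) + a = -1/69 + 638 = 44021/69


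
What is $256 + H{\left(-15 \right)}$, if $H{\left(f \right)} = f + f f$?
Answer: $466$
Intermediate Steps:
$H{\left(f \right)} = f + f^{2}$
$256 + H{\left(-15 \right)} = 256 - 15 \left(1 - 15\right) = 256 - -210 = 256 + 210 = 466$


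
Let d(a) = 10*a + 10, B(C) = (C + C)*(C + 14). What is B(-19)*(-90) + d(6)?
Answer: -17030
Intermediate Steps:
B(C) = 2*C*(14 + C) (B(C) = (2*C)*(14 + C) = 2*C*(14 + C))
d(a) = 10 + 10*a
B(-19)*(-90) + d(6) = (2*(-19)*(14 - 19))*(-90) + (10 + 10*6) = (2*(-19)*(-5))*(-90) + (10 + 60) = 190*(-90) + 70 = -17100 + 70 = -17030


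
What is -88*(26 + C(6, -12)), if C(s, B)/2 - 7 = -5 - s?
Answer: -1584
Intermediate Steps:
C(s, B) = 4 - 2*s (C(s, B) = 14 + 2*(-5 - s) = 14 + (-10 - 2*s) = 4 - 2*s)
-88*(26 + C(6, -12)) = -88*(26 + (4 - 2*6)) = -88*(26 + (4 - 12)) = -88*(26 - 8) = -88*18 = -1584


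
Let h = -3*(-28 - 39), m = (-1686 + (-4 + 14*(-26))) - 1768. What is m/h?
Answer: -1274/67 ≈ -19.015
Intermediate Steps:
m = -3822 (m = (-1686 + (-4 - 364)) - 1768 = (-1686 - 368) - 1768 = -2054 - 1768 = -3822)
h = 201 (h = -3*(-67) = 201)
m/h = -3822/201 = -3822*1/201 = -1274/67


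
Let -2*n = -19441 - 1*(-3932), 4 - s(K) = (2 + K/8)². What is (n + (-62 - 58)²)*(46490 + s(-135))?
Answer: 131219109595/128 ≈ 1.0251e+9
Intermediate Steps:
s(K) = 4 - (2 + K/8)²
n = 15509/2 (n = -(-19441 - 1*(-3932))/2 = -(-19441 + 3932)/2 = -½*(-15509) = 15509/2 ≈ 7754.5)
(n + (-62 - 58)²)*(46490 + s(-135)) = (15509/2 + (-62 - 58)²)*(46490 + (4 - (16 - 135)²/64)) = (15509/2 + (-120)²)*(46490 + (4 - 1/64*(-119)²)) = (15509/2 + 14400)*(46490 + (4 - 1/64*14161)) = 44309*(46490 + (4 - 14161/64))/2 = 44309*(46490 - 13905/64)/2 = (44309/2)*(2961455/64) = 131219109595/128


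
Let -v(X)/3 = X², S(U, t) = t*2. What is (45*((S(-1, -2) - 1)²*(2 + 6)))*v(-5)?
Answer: -675000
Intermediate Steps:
S(U, t) = 2*t
v(X) = -3*X²
(45*((S(-1, -2) - 1)²*(2 + 6)))*v(-5) = (45*((2*(-2) - 1)²*(2 + 6)))*(-3*(-5)²) = (45*((-4 - 1)²*8))*(-3*25) = (45*((-5)²*8))*(-75) = (45*(25*8))*(-75) = (45*200)*(-75) = 9000*(-75) = -675000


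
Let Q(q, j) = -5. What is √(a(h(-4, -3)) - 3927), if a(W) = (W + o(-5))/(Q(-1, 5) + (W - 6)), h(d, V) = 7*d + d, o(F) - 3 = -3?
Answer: I*√7259647/43 ≈ 62.66*I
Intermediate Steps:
o(F) = 0 (o(F) = 3 - 3 = 0)
h(d, V) = 8*d
a(W) = W/(-11 + W) (a(W) = (W + 0)/(-5 + (W - 6)) = W/(-5 + (-6 + W)) = W/(-11 + W))
√(a(h(-4, -3)) - 3927) = √((8*(-4))/(-11 + 8*(-4)) - 3927) = √(-32/(-11 - 32) - 3927) = √(-32/(-43) - 3927) = √(-32*(-1/43) - 3927) = √(32/43 - 3927) = √(-168829/43) = I*√7259647/43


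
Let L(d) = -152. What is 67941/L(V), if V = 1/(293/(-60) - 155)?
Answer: -67941/152 ≈ -446.98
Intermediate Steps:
V = -60/9593 (V = 1/(293*(-1/60) - 155) = 1/(-293/60 - 155) = 1/(-9593/60) = -60/9593 ≈ -0.0062546)
67941/L(V) = 67941/(-152) = 67941*(-1/152) = -67941/152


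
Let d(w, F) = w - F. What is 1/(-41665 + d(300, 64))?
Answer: -1/41429 ≈ -2.4138e-5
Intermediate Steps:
1/(-41665 + d(300, 64)) = 1/(-41665 + (300 - 1*64)) = 1/(-41665 + (300 - 64)) = 1/(-41665 + 236) = 1/(-41429) = -1/41429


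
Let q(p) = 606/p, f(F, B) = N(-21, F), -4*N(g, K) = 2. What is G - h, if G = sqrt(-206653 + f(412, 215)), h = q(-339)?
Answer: 202/113 + 3*I*sqrt(91846)/2 ≈ 1.7876 + 454.59*I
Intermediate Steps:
N(g, K) = -1/2 (N(g, K) = -1/4*2 = -1/2)
f(F, B) = -1/2
h = -202/113 (h = 606/(-339) = 606*(-1/339) = -202/113 ≈ -1.7876)
G = 3*I*sqrt(91846)/2 (G = sqrt(-206653 - 1/2) = sqrt(-413307/2) = 3*I*sqrt(91846)/2 ≈ 454.59*I)
G - h = 3*I*sqrt(91846)/2 - 1*(-202/113) = 3*I*sqrt(91846)/2 + 202/113 = 202/113 + 3*I*sqrt(91846)/2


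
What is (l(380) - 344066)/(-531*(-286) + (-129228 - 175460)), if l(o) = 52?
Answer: 172007/76411 ≈ 2.2511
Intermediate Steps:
(l(380) - 344066)/(-531*(-286) + (-129228 - 175460)) = (52 - 344066)/(-531*(-286) + (-129228 - 175460)) = -344014/(151866 - 304688) = -344014/(-152822) = -344014*(-1/152822) = 172007/76411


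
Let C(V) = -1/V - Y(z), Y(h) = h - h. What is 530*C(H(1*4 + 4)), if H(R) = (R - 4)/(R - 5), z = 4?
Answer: -795/2 ≈ -397.50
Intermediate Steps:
Y(h) = 0
H(R) = (-4 + R)/(-5 + R)
C(V) = -1/V (C(V) = -1/V - 1*0 = -1/V + 0 = -1/V)
530*C(H(1*4 + 4)) = 530*(-1/((-4 + (1*4 + 4))/(-5 + (1*4 + 4)))) = 530*(-1/((-4 + (4 + 4))/(-5 + (4 + 4)))) = 530*(-1/((-4 + 8)/(-5 + 8))) = 530*(-1/(4/3)) = 530*(-1/((1/3)*4)) = 530*(-1/4/3) = 530*(-1*3/4) = 530*(-3/4) = -795/2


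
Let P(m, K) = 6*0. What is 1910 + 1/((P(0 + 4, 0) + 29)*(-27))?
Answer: 1495529/783 ≈ 1910.0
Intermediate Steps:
P(m, K) = 0
1910 + 1/((P(0 + 4, 0) + 29)*(-27)) = 1910 + 1/((0 + 29)*(-27)) = 1910 + 1/(29*(-27)) = 1910 + 1/(-783) = 1910 - 1/783 = 1495529/783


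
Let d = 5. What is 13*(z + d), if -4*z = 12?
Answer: 26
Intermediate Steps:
z = -3 (z = -1/4*12 = -3)
13*(z + d) = 13*(-3 + 5) = 13*2 = 26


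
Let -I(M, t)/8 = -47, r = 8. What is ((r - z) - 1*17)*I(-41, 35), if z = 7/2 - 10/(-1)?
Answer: -8460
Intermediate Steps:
z = 27/2 (z = 7*(1/2) - 10*(-1) = 7/2 + 10 = 27/2 ≈ 13.500)
I(M, t) = 376 (I(M, t) = -8*(-47) = 376)
((r - z) - 1*17)*I(-41, 35) = ((8 - 1*27/2) - 1*17)*376 = ((8 - 27/2) - 17)*376 = (-11/2 - 17)*376 = -45/2*376 = -8460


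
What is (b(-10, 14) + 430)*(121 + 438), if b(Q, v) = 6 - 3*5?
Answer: 235339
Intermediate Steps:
b(Q, v) = -9 (b(Q, v) = 6 - 15 = -9)
(b(-10, 14) + 430)*(121 + 438) = (-9 + 430)*(121 + 438) = 421*559 = 235339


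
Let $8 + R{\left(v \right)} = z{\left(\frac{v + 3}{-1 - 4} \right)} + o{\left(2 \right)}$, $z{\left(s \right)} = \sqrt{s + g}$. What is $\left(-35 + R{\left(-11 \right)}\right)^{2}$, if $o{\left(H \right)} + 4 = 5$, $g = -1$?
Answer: $\frac{\left(210 - \sqrt{15}\right)^{2}}{25} \approx 1699.5$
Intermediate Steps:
$o{\left(H \right)} = 1$ ($o{\left(H \right)} = -4 + 5 = 1$)
$z{\left(s \right)} = \sqrt{-1 + s}$ ($z{\left(s \right)} = \sqrt{s - 1} = \sqrt{-1 + s}$)
$R{\left(v \right)} = -7 + \sqrt{- \frac{8}{5} - \frac{v}{5}}$ ($R{\left(v \right)} = -8 + \left(\sqrt{-1 + \frac{v + 3}{-1 - 4}} + 1\right) = -8 + \left(\sqrt{-1 + \frac{3 + v}{-5}} + 1\right) = -8 + \left(\sqrt{-1 + \left(3 + v\right) \left(- \frac{1}{5}\right)} + 1\right) = -8 + \left(\sqrt{-1 - \left(\frac{3}{5} + \frac{v}{5}\right)} + 1\right) = -8 + \left(\sqrt{- \frac{8}{5} - \frac{v}{5}} + 1\right) = -8 + \left(1 + \sqrt{- \frac{8}{5} - \frac{v}{5}}\right) = -7 + \sqrt{- \frac{8}{5} - \frac{v}{5}}$)
$\left(-35 + R{\left(-11 \right)}\right)^{2} = \left(-35 - \left(7 - \frac{\sqrt{-40 - -55}}{5}\right)\right)^{2} = \left(-35 - \left(7 - \frac{\sqrt{-40 + 55}}{5}\right)\right)^{2} = \left(-35 - \left(7 - \frac{\sqrt{15}}{5}\right)\right)^{2} = \left(-42 + \frac{\sqrt{15}}{5}\right)^{2}$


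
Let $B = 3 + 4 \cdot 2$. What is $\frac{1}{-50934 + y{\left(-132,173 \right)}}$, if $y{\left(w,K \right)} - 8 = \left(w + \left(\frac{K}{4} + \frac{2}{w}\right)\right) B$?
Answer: $- \frac{12}{622829} \approx -1.9267 \cdot 10^{-5}$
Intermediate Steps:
$B = 11$ ($B = 3 + 8 = 11$)
$y{\left(w,K \right)} = 8 + 11 w + \frac{22}{w} + \frac{11 K}{4}$ ($y{\left(w,K \right)} = 8 + \left(w + \left(\frac{K}{4} + \frac{2}{w}\right)\right) 11 = 8 + \left(w + \left(\frac{2}{w} + \frac{K}{4}\right)\right) 11 = 8 + \left(w + \frac{2}{w} + \frac{K}{4}\right) 11 = 8 + \left(11 w + \frac{22}{w} + \frac{11 K}{4}\right) = 8 + 11 w + \frac{22}{w} + \frac{11 K}{4}$)
$\frac{1}{-50934 + y{\left(-132,173 \right)}} = \frac{1}{-50934 + \left(8 + 11 \left(-132\right) + \frac{22}{-132} + \frac{11}{4} \cdot 173\right)} = \frac{1}{-50934 + \left(8 - 1452 + 22 \left(- \frac{1}{132}\right) + \frac{1903}{4}\right)} = \frac{1}{-50934 + \left(8 - 1452 - \frac{1}{6} + \frac{1903}{4}\right)} = \frac{1}{-50934 - \frac{11621}{12}} = \frac{1}{- \frac{622829}{12}} = - \frac{12}{622829}$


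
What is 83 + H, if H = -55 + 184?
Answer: 212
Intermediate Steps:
H = 129
83 + H = 83 + 129 = 212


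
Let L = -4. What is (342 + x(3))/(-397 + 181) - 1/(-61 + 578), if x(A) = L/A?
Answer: -264511/167508 ≈ -1.5791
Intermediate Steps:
x(A) = -4/A
(342 + x(3))/(-397 + 181) - 1/(-61 + 578) = (342 - 4/3)/(-397 + 181) - 1/(-61 + 578) = (342 - 4*1/3)/(-216) - 1/517 = (342 - 4/3)*(-1/216) - 1*1/517 = (1022/3)*(-1/216) - 1/517 = -511/324 - 1/517 = -264511/167508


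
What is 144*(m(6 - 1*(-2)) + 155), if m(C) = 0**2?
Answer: 22320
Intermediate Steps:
m(C) = 0
144*(m(6 - 1*(-2)) + 155) = 144*(0 + 155) = 144*155 = 22320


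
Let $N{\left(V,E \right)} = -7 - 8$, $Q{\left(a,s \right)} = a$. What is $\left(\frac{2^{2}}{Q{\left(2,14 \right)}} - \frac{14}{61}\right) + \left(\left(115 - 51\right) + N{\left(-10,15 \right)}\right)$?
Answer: $\frac{3097}{61} \approx 50.771$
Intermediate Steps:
$N{\left(V,E \right)} = -15$ ($N{\left(V,E \right)} = -7 - 8 = -15$)
$\left(\frac{2^{2}}{Q{\left(2,14 \right)}} - \frac{14}{61}\right) + \left(\left(115 - 51\right) + N{\left(-10,15 \right)}\right) = \left(\frac{2^{2}}{2} - \frac{14}{61}\right) + \left(\left(115 - 51\right) - 15\right) = \left(4 \cdot \frac{1}{2} - \frac{14}{61}\right) + \left(64 - 15\right) = \left(2 - \frac{14}{61}\right) + 49 = \frac{108}{61} + 49 = \frac{3097}{61}$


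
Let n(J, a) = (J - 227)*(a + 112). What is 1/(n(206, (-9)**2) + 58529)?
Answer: 1/54476 ≈ 1.8357e-5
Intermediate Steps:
n(J, a) = (-227 + J)*(112 + a)
1/(n(206, (-9)**2) + 58529) = 1/((-25424 - 227*(-9)**2 + 112*206 + 206*(-9)**2) + 58529) = 1/((-25424 - 227*81 + 23072 + 206*81) + 58529) = 1/((-25424 - 18387 + 23072 + 16686) + 58529) = 1/(-4053 + 58529) = 1/54476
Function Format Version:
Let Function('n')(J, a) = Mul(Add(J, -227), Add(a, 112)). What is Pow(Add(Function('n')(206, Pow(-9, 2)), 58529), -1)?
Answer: Rational(1, 54476) ≈ 1.8357e-5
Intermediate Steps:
Function('n')(J, a) = Mul(Add(-227, J), Add(112, a))
Pow(Add(Function('n')(206, Pow(-9, 2)), 58529), -1) = Pow(Add(Add(-25424, Mul(-227, Pow(-9, 2)), Mul(112, 206), Mul(206, Pow(-9, 2))), 58529), -1) = Pow(Add(Add(-25424, Mul(-227, 81), 23072, Mul(206, 81)), 58529), -1) = Pow(Add(Add(-25424, -18387, 23072, 16686), 58529), -1) = Pow(Add(-4053, 58529), -1) = Pow(54476, -1) = Rational(1, 54476)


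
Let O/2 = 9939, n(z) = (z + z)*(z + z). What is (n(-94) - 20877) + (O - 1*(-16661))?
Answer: 51006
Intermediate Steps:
n(z) = 4*z² (n(z) = (2*z)*(2*z) = 4*z²)
O = 19878 (O = 2*9939 = 19878)
(n(-94) - 20877) + (O - 1*(-16661)) = (4*(-94)² - 20877) + (19878 - 1*(-16661)) = (4*8836 - 20877) + (19878 + 16661) = (35344 - 20877) + 36539 = 14467 + 36539 = 51006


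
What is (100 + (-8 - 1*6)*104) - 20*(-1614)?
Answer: 30924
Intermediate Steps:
(100 + (-8 - 1*6)*104) - 20*(-1614) = (100 + (-8 - 6)*104) - 1*(-32280) = (100 - 14*104) + 32280 = (100 - 1456) + 32280 = -1356 + 32280 = 30924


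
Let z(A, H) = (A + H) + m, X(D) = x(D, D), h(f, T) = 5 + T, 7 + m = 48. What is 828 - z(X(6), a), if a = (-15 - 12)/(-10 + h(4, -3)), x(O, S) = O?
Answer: 6221/8 ≈ 777.63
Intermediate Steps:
m = 41 (m = -7 + 48 = 41)
X(D) = D
a = 27/8 (a = (-15 - 12)/(-10 + (5 - 3)) = -27/(-10 + 2) = -27/(-8) = -27*(-1/8) = 27/8 ≈ 3.3750)
z(A, H) = 41 + A + H (z(A, H) = (A + H) + 41 = 41 + A + H)
828 - z(X(6), a) = 828 - (41 + 6 + 27/8) = 828 - 1*403/8 = 828 - 403/8 = 6221/8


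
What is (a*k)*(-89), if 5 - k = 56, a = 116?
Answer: 526524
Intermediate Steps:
k = -51 (k = 5 - 1*56 = 5 - 56 = -51)
(a*k)*(-89) = (116*(-51))*(-89) = -5916*(-89) = 526524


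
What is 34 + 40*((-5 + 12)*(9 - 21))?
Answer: -3326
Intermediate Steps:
34 + 40*((-5 + 12)*(9 - 21)) = 34 + 40*(7*(-12)) = 34 + 40*(-84) = 34 - 3360 = -3326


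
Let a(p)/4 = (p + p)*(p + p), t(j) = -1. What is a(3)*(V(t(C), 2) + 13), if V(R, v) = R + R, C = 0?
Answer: 1584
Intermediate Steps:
V(R, v) = 2*R
a(p) = 16*p² (a(p) = 4*((p + p)*(p + p)) = 4*((2*p)*(2*p)) = 4*(4*p²) = 16*p²)
a(3)*(V(t(C), 2) + 13) = (16*3²)*(2*(-1) + 13) = (16*9)*(-2 + 13) = 144*11 = 1584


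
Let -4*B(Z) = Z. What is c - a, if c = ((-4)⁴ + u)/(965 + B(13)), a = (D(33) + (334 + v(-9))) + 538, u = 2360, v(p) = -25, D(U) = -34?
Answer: -3117147/3847 ≈ -810.28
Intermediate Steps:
B(Z) = -Z/4
a = 813 (a = (-34 + (334 - 25)) + 538 = (-34 + 309) + 538 = 275 + 538 = 813)
c = 10464/3847 (c = ((-4)⁴ + 2360)/(965 - ¼*13) = (256 + 2360)/(965 - 13/4) = 2616/(3847/4) = 2616*(4/3847) = 10464/3847 ≈ 2.7200)
c - a = 10464/3847 - 1*813 = 10464/3847 - 813 = -3117147/3847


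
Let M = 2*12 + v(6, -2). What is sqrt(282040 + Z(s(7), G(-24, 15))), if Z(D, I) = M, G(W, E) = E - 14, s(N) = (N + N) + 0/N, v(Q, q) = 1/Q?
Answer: sqrt(10154310)/6 ≈ 531.10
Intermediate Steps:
s(N) = 2*N (s(N) = 2*N + 0 = 2*N)
M = 145/6 (M = 2*12 + 1/6 = 24 + 1/6 = 145/6 ≈ 24.167)
G(W, E) = -14 + E
Z(D, I) = 145/6
sqrt(282040 + Z(s(7), G(-24, 15))) = sqrt(282040 + 145/6) = sqrt(1692385/6) = sqrt(10154310)/6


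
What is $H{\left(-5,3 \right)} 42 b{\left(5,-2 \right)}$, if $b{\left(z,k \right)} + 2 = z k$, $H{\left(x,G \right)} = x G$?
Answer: $7560$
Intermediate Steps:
$H{\left(x,G \right)} = G x$
$b{\left(z,k \right)} = -2 + k z$ ($b{\left(z,k \right)} = -2 + z k = -2 + k z$)
$H{\left(-5,3 \right)} 42 b{\left(5,-2 \right)} = 3 \left(-5\right) 42 \left(-2 - 10\right) = \left(-15\right) 42 \left(-2 - 10\right) = \left(-630\right) \left(-12\right) = 7560$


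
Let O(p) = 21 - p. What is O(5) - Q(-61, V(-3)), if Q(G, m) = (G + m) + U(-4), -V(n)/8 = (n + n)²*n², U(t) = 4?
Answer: 2665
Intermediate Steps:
V(n) = -32*n⁴ (V(n) = -8*(n + n)²*n² = -8*(2*n)²*n² = -8*4*n²*n² = -32*n⁴)
Q(G, m) = 4 + G + m (Q(G, m) = (G + m) + 4 = 4 + G + m)
O(5) - Q(-61, V(-3)) = (21 - 1*5) - (4 - 61 - 32*(-3)⁴) = (21 - 5) - (4 - 61 - 32*81) = 16 - (4 - 61 - 2592) = 16 - 1*(-2649) = 16 + 2649 = 2665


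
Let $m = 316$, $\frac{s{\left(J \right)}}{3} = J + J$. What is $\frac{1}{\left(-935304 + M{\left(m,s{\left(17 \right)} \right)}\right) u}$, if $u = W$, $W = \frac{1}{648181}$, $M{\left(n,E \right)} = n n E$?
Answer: $\frac{648181}{9250008} \approx 0.070074$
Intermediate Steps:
$s{\left(J \right)} = 6 J$ ($s{\left(J \right)} = 3 \left(J + J\right) = 3 \cdot 2 J = 6 J$)
$M{\left(n,E \right)} = E n^{2}$ ($M{\left(n,E \right)} = n^{2} E = E n^{2}$)
$W = \frac{1}{648181} \approx 1.5428 \cdot 10^{-6}$
$u = \frac{1}{648181} \approx 1.5428 \cdot 10^{-6}$
$\frac{1}{\left(-935304 + M{\left(m,s{\left(17 \right)} \right)}\right) u} = \frac{\frac{1}{\frac{1}{648181}}}{-935304 + 6 \cdot 17 \cdot 316^{2}} = \frac{1}{-935304 + 102 \cdot 99856} \cdot 648181 = \frac{1}{-935304 + 10185312} \cdot 648181 = \frac{1}{9250008} \cdot 648181 = \frac{648181}{9250008}$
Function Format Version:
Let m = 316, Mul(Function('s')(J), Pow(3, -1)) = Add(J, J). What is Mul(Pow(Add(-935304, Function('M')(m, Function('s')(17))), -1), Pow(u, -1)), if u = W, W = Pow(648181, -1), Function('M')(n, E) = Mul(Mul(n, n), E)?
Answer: Rational(648181, 9250008) ≈ 0.070074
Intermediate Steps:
Function('s')(J) = Mul(6, J) (Function('s')(J) = Mul(3, Add(J, J)) = Mul(3, Mul(2, J)) = Mul(6, J))
Function('M')(n, E) = Mul(E, Pow(n, 2)) (Function('M')(n, E) = Mul(Pow(n, 2), E) = Mul(E, Pow(n, 2)))
W = Rational(1, 648181) ≈ 1.5428e-6
u = Rational(1, 648181) ≈ 1.5428e-6
Mul(Pow(Add(-935304, Function('M')(m, Function('s')(17))), -1), Pow(u, -1)) = Mul(Pow(Add(-935304, Mul(Mul(6, 17), Pow(316, 2))), -1), Pow(Rational(1, 648181), -1)) = Mul(Pow(Add(-935304, Mul(102, 99856)), -1), 648181) = Mul(Pow(Add(-935304, 10185312), -1), 648181) = Mul(Pow(9250008, -1), 648181) = Mul(Rational(1, 9250008), 648181) = Rational(648181, 9250008)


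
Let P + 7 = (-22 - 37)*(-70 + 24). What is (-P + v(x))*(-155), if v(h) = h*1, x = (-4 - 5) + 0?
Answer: 420980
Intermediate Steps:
x = -9 (x = -9 + 0 = -9)
P = 2707 (P = -7 + (-22 - 37)*(-70 + 24) = -7 - 59*(-46) = -7 + 2714 = 2707)
v(h) = h
(-P + v(x))*(-155) = (-1*2707 - 9)*(-155) = (-2707 - 9)*(-155) = -2716*(-155) = 420980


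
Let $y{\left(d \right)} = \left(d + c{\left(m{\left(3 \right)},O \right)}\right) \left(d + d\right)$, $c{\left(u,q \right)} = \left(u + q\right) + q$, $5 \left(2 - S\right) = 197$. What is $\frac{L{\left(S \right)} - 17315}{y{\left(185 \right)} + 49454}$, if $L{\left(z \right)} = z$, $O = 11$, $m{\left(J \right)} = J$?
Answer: $- \frac{43381}{317885} \approx -0.13647$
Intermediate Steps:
$S = - \frac{187}{5}$ ($S = 2 - \frac{197}{5} = - \frac{187}{5} \approx -37.4$)
$c{\left(u,q \right)} = u + 2 q$ ($c{\left(u,q \right)} = \left(q + u\right) + q = u + 2 q$)
$y{\left(d \right)} = 2 d \left(25 + d\right)$ ($y{\left(d \right)} = \left(d + \left(3 + 2 \cdot 11\right)\right) \left(d + d\right) = \left(d + \left(3 + 22\right)\right) 2 d = \left(d + 25\right) 2 d = \left(25 + d\right) 2 d = 2 d \left(25 + d\right)$)
$\frac{L{\left(S \right)} - 17315}{y{\left(185 \right)} + 49454} = \frac{- \frac{187}{5} - 17315}{2 \cdot 185 \left(25 + 185\right) + 49454} = - \frac{86762}{5 \left(2 \cdot 185 \cdot 210 + 49454\right)} = - \frac{86762}{5 \left(77700 + 49454\right)} = - \frac{86762}{5 \cdot 127154} = \left(- \frac{86762}{5}\right) \frac{1}{127154} = - \frac{43381}{317885}$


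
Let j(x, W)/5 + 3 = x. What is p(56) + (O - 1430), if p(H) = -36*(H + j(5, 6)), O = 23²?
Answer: -3277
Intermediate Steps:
O = 529
j(x, W) = -15 + 5*x
p(H) = -360 - 36*H (p(H) = -36*(H + (-15 + 5*5)) = -36*(H + (-15 + 25)) = -36*(H + 10) = -36*(10 + H) = -360 - 36*H)
p(56) + (O - 1430) = (-360 - 36*56) + (529 - 1430) = (-360 - 2016) - 901 = -2376 - 901 = -3277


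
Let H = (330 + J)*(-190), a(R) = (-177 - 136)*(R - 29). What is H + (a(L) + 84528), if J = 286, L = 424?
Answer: -156147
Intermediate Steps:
a(R) = 9077 - 313*R (a(R) = -313*(-29 + R) = 9077 - 313*R)
H = -117040 (H = (330 + 286)*(-190) = 616*(-190) = -117040)
H + (a(L) + 84528) = -117040 + ((9077 - 313*424) + 84528) = -117040 + ((9077 - 132712) + 84528) = -117040 + (-123635 + 84528) = -117040 - 39107 = -156147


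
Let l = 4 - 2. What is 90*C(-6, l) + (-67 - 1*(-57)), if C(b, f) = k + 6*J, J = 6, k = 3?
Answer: 3500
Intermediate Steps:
l = 2
C(b, f) = 39 (C(b, f) = 3 + 6*6 = 3 + 36 = 39)
90*C(-6, l) + (-67 - 1*(-57)) = 90*39 + (-67 - 1*(-57)) = 3510 + (-67 + 57) = 3510 - 10 = 3500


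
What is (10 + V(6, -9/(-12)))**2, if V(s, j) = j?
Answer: 1849/16 ≈ 115.56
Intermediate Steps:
(10 + V(6, -9/(-12)))**2 = (10 - 9/(-12))**2 = (10 - 9*(-1/12))**2 = (10 + 3/4)**2 = (43/4)**2 = 1849/16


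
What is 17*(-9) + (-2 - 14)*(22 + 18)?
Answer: -793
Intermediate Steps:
17*(-9) + (-2 - 14)*(22 + 18) = -153 - 16*40 = -153 - 640 = -793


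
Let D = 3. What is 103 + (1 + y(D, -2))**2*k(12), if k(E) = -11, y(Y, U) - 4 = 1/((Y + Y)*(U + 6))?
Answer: -101723/576 ≈ -176.60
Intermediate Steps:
y(Y, U) = 4 + 1/(2*Y*(6 + U)) (y(Y, U) = 4 + 1/((Y + Y)*(U + 6)) = 4 + 1/((2*Y)*(6 + U)) = 4 + 1/(2*Y*(6 + U)))
103 + (1 + y(D, -2))**2*k(12) = 103 + (1 + (1/2)*(1 + 48*3 + 8*(-2)*3)/(3*(6 - 2)))**2*(-11) = 103 + (1 + (1/2)*(1/3)*(1 + 144 - 48)/4)**2*(-11) = 103 + (1 + (1/2)*(1/3)*(1/4)*97)**2*(-11) = 103 + (1 + 97/24)**2*(-11) = 103 + (121/24)**2*(-11) = 103 + (14641/576)*(-11) = 103 - 161051/576 = -101723/576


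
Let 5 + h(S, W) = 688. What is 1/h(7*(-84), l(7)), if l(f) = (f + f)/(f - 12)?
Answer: 1/683 ≈ 0.0014641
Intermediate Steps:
l(f) = 2*f/(-12 + f) (l(f) = (2*f)/(-12 + f) = 2*f/(-12 + f))
h(S, W) = 683 (h(S, W) = -5 + 688 = 683)
1/h(7*(-84), l(7)) = 1/683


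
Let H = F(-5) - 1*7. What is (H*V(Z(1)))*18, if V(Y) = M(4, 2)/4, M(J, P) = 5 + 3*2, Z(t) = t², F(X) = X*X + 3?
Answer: 2079/2 ≈ 1039.5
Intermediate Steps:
F(X) = 3 + X² (F(X) = X² + 3 = 3 + X²)
H = 21 (H = (3 + (-5)²) - 1*7 = (3 + 25) - 7 = 28 - 7 = 21)
M(J, P) = 11 (M(J, P) = 5 + 6 = 11)
V(Y) = 11/4
(H*V(Z(1)))*18 = (21*(11/4))*18 = (231/4)*18 = 2079/2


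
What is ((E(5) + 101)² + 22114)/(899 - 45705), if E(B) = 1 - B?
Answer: -31523/44806 ≈ -0.70354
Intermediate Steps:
((E(5) + 101)² + 22114)/(899 - 45705) = (((1 - 1*5) + 101)² + 22114)/(899 - 45705) = (((1 - 5) + 101)² + 22114)/(-44806) = ((-4 + 101)² + 22114)*(-1/44806) = (97² + 22114)*(-1/44806) = (9409 + 22114)*(-1/44806) = 31523*(-1/44806) = -31523/44806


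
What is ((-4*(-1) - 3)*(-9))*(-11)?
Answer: 99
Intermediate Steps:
((-4*(-1) - 3)*(-9))*(-11) = ((4 - 3)*(-9))*(-11) = (1*(-9))*(-11) = -9*(-11) = 99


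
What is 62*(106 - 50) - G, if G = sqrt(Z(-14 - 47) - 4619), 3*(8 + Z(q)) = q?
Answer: 3472 - I*sqrt(41826)/3 ≈ 3472.0 - 68.171*I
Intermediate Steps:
Z(q) = -8 + q/3
G = I*sqrt(41826)/3 (G = sqrt((-8 + (-14 - 47)/3) - 4619) = sqrt((-8 + (1/3)*(-61)) - 4619) = sqrt((-8 - 61/3) - 4619) = sqrt(-85/3 - 4619) = sqrt(-13942/3) = I*sqrt(41826)/3 ≈ 68.171*I)
62*(106 - 50) - G = 62*(106 - 50) - I*sqrt(41826)/3 = 62*56 - I*sqrt(41826)/3 = 3472 - I*sqrt(41826)/3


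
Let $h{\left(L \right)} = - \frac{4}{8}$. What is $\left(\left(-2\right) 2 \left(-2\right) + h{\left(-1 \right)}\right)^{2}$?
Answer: $\frac{225}{4} \approx 56.25$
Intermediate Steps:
$h{\left(L \right)} = - \frac{1}{2}$ ($h{\left(L \right)} = \left(-4\right) \frac{1}{8} = - \frac{1}{2}$)
$\left(\left(-2\right) 2 \left(-2\right) + h{\left(-1 \right)}\right)^{2} = \left(\left(-2\right) 2 \left(-2\right) - \frac{1}{2}\right)^{2} = \left(\left(-4\right) \left(-2\right) - \frac{1}{2}\right)^{2} = \left(8 - \frac{1}{2}\right)^{2} = \left(\frac{15}{2}\right)^{2} = \frac{225}{4}$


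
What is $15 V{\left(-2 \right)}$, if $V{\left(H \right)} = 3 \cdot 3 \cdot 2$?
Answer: $270$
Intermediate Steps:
$V{\left(H \right)} = 18$ ($V{\left(H \right)} = 9 \cdot 2 = 18$)
$15 V{\left(-2 \right)} = 15 \cdot 18 = 270$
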